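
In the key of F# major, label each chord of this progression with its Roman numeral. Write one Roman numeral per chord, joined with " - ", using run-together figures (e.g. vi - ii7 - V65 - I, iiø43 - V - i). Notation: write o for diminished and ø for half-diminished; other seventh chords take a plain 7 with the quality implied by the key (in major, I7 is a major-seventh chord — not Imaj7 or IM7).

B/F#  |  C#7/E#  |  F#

B/F#: major triad on B = scale degree 4 → IV64.
C#7/E#: dominant seventh chord on C# = scale degree 5 → V65.
F#: root F# is the tonic; major triad there is I.

IV64 - V65 - I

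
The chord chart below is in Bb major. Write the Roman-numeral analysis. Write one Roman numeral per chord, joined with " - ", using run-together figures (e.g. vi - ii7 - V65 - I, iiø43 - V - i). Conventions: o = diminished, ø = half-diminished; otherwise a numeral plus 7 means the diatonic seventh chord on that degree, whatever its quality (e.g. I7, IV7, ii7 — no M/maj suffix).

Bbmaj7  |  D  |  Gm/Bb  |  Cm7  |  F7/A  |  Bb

Bbmaj7: major seventh chord on Bb = scale degree 1 → I7.
D is the secondary dominant of vi (major triad on D): V/vi.
Gm/Bb: minor triad on G = scale degree 6 → vi6.
Cm7: root C is the supertonic; minor seventh chord there is ii7.
F7/A: root F is the dominant; dominant seventh chord there is V65.
Bb: major triad on Bb = scale degree 1 → I.

I7 - V/vi - vi6 - ii7 - V65 - I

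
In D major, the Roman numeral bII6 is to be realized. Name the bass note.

G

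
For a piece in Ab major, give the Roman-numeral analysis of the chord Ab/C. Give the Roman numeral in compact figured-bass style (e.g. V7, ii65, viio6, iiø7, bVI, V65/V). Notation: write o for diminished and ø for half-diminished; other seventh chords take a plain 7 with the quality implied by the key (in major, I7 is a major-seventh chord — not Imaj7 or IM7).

Stacked in thirds the chord is Ab-C-Eb: a major triad on Ab.
Ab is scale degree 1 in Ab major, and a major triad on that degree is written I.
With C in the bass the chord is in first inversion, so the figured bass is 6.

I6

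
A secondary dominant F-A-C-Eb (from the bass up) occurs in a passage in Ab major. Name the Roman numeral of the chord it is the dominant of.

The chord is a dominant seventh chord on F.
A dominant resolves down a perfect fifth: F → Bb. In Ab major, Bb is scale degree 2, i.e. ii.

ii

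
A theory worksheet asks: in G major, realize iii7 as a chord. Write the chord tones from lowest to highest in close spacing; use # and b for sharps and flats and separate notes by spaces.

B D F# A

The numeral's case and figure indicate a minor seventh chord. In G major its root, the third degree, is B.
That chord is spelled B-D-F#-A.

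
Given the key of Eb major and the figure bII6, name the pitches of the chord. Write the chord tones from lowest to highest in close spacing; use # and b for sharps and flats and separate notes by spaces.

Ab Cb Fb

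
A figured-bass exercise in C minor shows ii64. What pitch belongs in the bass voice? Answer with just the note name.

ii in C minor has root D; the chord is D-F-A.
The figure 64 means second inversion — the fifth is in the bass.

A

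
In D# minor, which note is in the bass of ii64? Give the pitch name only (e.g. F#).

B#

ii in D# minor has root E#; the chord is E#-G#-B#.
The figure 64 means second inversion — the fifth is in the bass.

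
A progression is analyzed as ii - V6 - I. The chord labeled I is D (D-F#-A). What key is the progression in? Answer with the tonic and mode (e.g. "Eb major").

The chord D is a major triad rooted on D; its label is I.
If D is scale degree 1 and the mode makes that degree carry a major triad, the tonic is D and the mode is major.

D major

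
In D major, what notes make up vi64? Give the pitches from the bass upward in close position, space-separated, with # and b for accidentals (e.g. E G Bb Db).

F# B D

The numeral's case and figure indicate a minor triad. In D major its root, the submediant, is B.
Stacking thirds from B gives B-D-F#.
With the 64 figure the chord is in second inversion; from the bass F# upward in close position it reads F#-B-D.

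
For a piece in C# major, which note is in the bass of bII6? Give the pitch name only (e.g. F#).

F#

bII in C# major has root D; the chord is D-F#-A.
The figure 6 means first inversion — the third is in the bass.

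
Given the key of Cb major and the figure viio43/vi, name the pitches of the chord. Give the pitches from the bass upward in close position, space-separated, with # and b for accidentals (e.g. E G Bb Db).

Db Fb G Bb

The slash marks an applied leading-tone chord: viio of vi. In Cb major, vi is Ab, so the leading tone to it is G, a half step below.
Building a fully diminished seventh chord on G gives G-Bb-Db-Fb.
With the 43 figure the chord is in second inversion; from the bass Db upward in close position it reads Db-Fb-G-Bb.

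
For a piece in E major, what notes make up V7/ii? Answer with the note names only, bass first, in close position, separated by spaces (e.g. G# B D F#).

C# E# G# B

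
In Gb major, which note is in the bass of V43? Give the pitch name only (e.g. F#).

V in Gb major has root Db; the chord is Db-F-Ab-Cb.
The figure 43 means second inversion — the fifth is in the bass.

Ab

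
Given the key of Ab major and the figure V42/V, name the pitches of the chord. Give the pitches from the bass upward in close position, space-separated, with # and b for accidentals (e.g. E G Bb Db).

V42/V is a secondary dominant — the dominant seventh of V. V in Ab major is Eb, so the applied chord's root is Bb, a perfect fifth above.
Building a dominant seventh chord on Bb gives Bb-D-F-Ab.
The figured bass 42 indicates third inversion, placing the seventh (Ab) in the bass: Ab-Bb-D-F.

Ab Bb D F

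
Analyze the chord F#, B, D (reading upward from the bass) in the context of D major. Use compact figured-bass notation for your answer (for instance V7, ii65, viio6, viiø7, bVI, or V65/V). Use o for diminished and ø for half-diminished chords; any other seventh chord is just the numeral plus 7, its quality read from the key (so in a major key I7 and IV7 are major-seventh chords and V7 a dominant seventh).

The pitches B-D-F# form a minor triad rooted on B.
B is scale degree 6 in D major, and a minor triad on that degree is written vi.
With F# in the bass the chord is in second inversion, so the figured bass is 64.

vi64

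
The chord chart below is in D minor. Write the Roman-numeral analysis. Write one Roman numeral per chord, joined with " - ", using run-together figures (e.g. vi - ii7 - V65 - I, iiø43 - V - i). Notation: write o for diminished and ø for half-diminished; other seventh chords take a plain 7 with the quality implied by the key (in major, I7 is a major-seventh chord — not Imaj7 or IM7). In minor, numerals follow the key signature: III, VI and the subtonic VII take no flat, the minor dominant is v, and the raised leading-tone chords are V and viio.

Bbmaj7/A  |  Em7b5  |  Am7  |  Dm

Bbmaj7/A: root Bb is the submediant; major seventh chord there is VI42.
Em7b5: half-diminished seventh chord on E = scale degree 2 → iiø7.
Am7: root A is the dominant; minor seventh chord there is v7.
Dm: root D is the tonic; minor triad there is i.

VI42 - iiø7 - v7 - i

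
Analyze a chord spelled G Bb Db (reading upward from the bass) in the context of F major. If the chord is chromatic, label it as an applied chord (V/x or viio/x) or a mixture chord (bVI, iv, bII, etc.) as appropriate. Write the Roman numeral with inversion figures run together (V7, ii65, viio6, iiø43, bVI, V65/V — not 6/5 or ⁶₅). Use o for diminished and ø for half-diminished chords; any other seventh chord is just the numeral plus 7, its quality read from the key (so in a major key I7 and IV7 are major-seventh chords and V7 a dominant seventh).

Stacked in thirds the chord is G-Bb-Db: a diminished triad on G.
G is the second degree of F major. This is the diminished supertonic triad, borrowed from the parallel minor.

iio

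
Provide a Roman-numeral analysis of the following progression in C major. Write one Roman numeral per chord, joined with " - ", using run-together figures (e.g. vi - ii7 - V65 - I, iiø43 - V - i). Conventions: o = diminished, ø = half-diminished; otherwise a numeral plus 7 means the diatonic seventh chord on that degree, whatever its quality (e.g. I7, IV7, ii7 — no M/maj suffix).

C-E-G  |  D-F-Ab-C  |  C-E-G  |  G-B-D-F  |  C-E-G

I - iiø7 - I - V7 - I

C-E-G: root C is the tonic; major triad there is I.
D-F-Ab-C: D with this quality isn't in the key; it's iiø7, borrowed from the parallel minor.
C-E-G: root C is the tonic; major triad there is I.
G-B-D-F: root G is the dominant; dominant seventh chord there is V7.
C-E-G: root C is the tonic; major triad there is I.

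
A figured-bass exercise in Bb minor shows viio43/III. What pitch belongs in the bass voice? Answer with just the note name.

Gb

The applied chord viio43/III is rooted on C: C-Eb-Gb-Bbb.
The figure 43 means second inversion — the fifth is in the bass.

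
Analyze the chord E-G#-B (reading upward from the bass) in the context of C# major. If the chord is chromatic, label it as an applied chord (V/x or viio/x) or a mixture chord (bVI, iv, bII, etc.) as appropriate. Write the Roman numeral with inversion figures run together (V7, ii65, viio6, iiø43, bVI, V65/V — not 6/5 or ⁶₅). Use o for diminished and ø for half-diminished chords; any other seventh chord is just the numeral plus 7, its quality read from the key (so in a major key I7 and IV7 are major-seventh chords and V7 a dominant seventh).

Stacked in thirds the chord is E-G#-B: a major triad on E.
E is the lowered third degree of C# major (diatonic 3 would be E#). This is a major triad on the lowered third degree, borrowed from the parallel minor.

bIII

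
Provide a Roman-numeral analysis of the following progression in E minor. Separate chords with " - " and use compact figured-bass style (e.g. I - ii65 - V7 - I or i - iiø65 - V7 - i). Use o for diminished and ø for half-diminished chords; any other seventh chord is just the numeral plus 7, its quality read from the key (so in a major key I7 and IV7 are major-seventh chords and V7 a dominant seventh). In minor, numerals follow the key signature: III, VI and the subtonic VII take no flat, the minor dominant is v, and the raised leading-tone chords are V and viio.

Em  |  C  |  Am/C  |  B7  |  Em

Em has root E, degree 1 in E minor, so i.
C has root C, degree 6 in E minor, so VI.
Am/C has root A, degree 4 in E minor, so iv6.
B7: root B is the dominant; dominant seventh chord there is V7.
Em has root E, degree 1 in E minor, so i.

i - VI - iv6 - V7 - i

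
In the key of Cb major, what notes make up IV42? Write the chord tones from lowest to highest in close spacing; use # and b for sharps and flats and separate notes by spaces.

In Cb major, scale degree 4 is Fb, and the diatonic chord built there is a major seventh chord.
That chord is spelled Fb-Ab-Cb-Eb.
With the 42 figure the chord is in third inversion; from the bass Eb upward in close position it reads Eb-Fb-Ab-Cb.

Eb Fb Ab Cb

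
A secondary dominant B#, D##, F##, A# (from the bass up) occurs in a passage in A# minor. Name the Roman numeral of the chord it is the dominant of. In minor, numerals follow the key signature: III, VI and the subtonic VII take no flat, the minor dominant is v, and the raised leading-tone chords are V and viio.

V

The chord is a dominant seventh chord on B#.
A dominant resolves down a perfect fifth: B# → E#. In A# minor, E# is scale degree 5, i.e. V.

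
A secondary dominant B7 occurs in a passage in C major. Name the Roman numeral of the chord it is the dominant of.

iii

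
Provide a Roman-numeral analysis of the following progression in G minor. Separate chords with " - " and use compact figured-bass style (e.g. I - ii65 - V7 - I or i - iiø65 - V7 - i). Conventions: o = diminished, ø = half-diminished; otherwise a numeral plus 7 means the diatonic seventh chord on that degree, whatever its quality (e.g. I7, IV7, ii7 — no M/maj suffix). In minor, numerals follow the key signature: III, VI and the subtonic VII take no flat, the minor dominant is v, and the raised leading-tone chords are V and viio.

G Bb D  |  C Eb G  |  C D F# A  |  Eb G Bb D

i - iv - V42 - VI7

G-Bb-D: root G is the tonic; minor triad there is i.
C-Eb-G: root C is the subdominant; minor triad there is iv.
C-D-F#-A: dominant seventh chord on D = scale degree 5 → V42.
Eb-G-Bb-D has root Eb, degree 6 in G minor, so VI7.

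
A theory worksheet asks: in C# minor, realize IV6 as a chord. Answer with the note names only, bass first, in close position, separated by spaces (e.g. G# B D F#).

A# C# F#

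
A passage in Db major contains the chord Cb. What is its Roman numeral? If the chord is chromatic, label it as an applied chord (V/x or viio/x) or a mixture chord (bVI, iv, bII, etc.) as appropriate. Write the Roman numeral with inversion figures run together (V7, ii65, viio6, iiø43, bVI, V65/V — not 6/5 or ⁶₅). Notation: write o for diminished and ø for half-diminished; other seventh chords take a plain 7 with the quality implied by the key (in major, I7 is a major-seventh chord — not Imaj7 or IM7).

bVII

Stacked in thirds the chord is Cb-Eb-Gb: a major triad on Cb.
Cb is the lowered seventh degree of Db major (diatonic 7 would be C). This is a major triad on the lowered seventh degree (the subtonic), borrowed from the parallel minor.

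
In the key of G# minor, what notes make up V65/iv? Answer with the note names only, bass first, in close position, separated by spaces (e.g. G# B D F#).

B# D# F# G#

V65/iv is a secondary dominant — the dominant seventh of iv. iv in G# minor is C#, so the applied chord's root is G#, a perfect fifth above.
Building a dominant seventh chord on G# gives G#-B#-D#-F#.
The figured bass 65 indicates first inversion, placing the third (B#) in the bass: B#-D#-F#-G#.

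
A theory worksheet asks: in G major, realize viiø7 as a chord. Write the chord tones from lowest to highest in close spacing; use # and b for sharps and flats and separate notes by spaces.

F# A C E

The numeral's case and figure indicate a half-diminished seventh chord. In G major its root, the seventh degree, is F#.
That chord is spelled F#-A-C-E.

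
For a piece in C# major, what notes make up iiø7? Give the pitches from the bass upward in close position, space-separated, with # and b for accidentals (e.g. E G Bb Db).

D# F# A C#

Scale degree 2 in C# major is D#; here the chord built on it is altered to a half-diminished seventh chord. iiø7 is the half-diminished supertonic seventh, borrowed from the parallel minor.
So the chord is D#-F#-A-C#.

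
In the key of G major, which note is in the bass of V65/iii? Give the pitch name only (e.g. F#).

The applied chord V65/iii is rooted on F#: F#-A#-C#-E.
The figure 65 means first inversion — the third is in the bass.

A#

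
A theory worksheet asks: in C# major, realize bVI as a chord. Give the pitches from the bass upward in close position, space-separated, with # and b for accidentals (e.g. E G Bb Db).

bVI is a major triad on the lowered sixth degree, borrowed from the parallel minor. In C# major that root is A.
So the chord is A-C#-E, a major triad.

A C# E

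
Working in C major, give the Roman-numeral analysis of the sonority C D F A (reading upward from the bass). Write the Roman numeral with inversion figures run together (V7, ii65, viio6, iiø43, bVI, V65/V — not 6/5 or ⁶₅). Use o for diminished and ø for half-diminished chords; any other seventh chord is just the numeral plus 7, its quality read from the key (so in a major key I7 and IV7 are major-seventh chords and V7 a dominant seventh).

ii42

The pitches D-F-A-C form a minor seventh chord rooted on D.
D is scale degree 2 in C major, and a minor seventh chord on that degree is written ii7.
With C in the bass the chord is in third inversion, so the figured bass is 42.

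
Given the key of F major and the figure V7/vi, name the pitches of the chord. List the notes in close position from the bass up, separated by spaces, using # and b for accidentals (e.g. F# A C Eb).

A C# E G

V7/vi is a secondary dominant — the dominant seventh of vi. vi in F major is D, so the applied chord's root is A, a perfect fifth above.
Building a dominant seventh chord on A gives A-C#-E-G.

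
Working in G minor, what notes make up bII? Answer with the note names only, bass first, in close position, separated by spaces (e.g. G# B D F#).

Ab C Eb

bII is the Neapolitan chord — a major triad on the lowered second degree. In G minor that root is Ab.
So the chord is Ab-C-Eb.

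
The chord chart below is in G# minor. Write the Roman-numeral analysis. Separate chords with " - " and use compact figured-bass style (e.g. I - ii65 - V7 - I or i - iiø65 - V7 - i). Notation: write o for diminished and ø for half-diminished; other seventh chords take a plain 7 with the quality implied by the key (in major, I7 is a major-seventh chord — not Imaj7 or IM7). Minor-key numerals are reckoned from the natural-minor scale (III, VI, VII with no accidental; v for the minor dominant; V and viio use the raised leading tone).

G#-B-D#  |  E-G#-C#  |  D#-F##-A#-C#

i - iv6 - V7

G#-B-D#: minor triad on G# = scale degree 1 → i.
E-G#-C#: minor triad on C# = scale degree 4 → iv6.
D#-F##-A#-C#: root D# is the dominant; dominant seventh chord there is V7.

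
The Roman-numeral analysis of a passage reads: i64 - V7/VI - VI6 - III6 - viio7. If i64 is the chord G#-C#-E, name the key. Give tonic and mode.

C# minor

i64 is given as G#-C#-E — a minor triad with root C#.
If C# is scale degree 1 and the mode makes that degree carry a minor triad, the tonic is C# and the mode is minor.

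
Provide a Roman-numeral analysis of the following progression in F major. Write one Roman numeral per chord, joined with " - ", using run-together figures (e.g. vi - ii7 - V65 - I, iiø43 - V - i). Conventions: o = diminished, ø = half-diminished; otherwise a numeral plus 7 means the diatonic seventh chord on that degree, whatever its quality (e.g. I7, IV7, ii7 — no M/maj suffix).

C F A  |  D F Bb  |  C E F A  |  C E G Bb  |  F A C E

I64 - IV6 - I43 - V7 - I7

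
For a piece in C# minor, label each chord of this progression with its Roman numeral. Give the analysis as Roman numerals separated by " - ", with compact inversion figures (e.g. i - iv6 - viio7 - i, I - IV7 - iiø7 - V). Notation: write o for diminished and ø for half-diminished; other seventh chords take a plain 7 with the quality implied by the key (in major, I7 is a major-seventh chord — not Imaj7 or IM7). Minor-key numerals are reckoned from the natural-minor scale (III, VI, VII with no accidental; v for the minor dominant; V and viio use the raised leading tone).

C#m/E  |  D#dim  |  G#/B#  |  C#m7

i6 - iio - V6 - i7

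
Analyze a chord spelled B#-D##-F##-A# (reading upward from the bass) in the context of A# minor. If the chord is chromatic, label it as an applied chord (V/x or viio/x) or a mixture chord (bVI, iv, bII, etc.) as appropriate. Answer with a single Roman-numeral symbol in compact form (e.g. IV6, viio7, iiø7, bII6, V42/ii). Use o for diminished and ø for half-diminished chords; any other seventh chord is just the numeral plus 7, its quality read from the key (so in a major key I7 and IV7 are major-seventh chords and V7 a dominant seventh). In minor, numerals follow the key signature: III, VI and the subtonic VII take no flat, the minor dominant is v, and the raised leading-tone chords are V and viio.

Stacked in thirds the chord is B#-D##-F##-A#: a dominant seventh chord on B#.
B# is not a diatonic chord root with this quality in A# minor, but it lies a perfect fifth above E# (V), so the chord functions as an applied dominant of V.

V7/V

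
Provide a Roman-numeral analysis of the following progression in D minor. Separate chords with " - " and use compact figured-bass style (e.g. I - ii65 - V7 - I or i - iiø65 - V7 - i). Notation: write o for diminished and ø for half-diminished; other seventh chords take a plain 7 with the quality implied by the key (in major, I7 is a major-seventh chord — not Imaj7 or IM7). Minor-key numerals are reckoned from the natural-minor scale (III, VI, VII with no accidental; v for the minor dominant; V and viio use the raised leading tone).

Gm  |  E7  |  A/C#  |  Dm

iv - V7/V - V6 - i

Gm: root G is the subdominant; minor triad there is iv.
E7 is the secondary dominant of V (dominant seventh chord on E): V7/V.
A/C# has root A, degree 5 in D minor, so V6.
Dm: root D is the tonic; minor triad there is i.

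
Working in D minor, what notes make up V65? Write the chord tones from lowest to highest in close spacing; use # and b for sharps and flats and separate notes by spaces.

C# E G A

In D minor, scale degree 5 is A. The dominant is major (leading tone raised), so V is a dominant seventh chord.
That chord is spelled A-C#-E-G.
The figured bass 65 indicates first inversion, placing the third (C#) in the bass: C#-E-G-A.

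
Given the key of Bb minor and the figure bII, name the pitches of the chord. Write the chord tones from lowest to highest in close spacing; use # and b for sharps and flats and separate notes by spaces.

Cb Eb Gb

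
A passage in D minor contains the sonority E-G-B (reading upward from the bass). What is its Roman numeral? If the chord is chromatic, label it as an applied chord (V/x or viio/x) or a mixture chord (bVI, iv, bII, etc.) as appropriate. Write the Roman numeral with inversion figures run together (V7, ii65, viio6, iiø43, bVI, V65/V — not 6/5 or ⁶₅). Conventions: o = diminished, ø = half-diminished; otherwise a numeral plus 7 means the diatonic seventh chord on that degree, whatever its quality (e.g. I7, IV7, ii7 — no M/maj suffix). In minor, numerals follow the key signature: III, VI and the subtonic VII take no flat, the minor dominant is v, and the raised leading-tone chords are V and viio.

ii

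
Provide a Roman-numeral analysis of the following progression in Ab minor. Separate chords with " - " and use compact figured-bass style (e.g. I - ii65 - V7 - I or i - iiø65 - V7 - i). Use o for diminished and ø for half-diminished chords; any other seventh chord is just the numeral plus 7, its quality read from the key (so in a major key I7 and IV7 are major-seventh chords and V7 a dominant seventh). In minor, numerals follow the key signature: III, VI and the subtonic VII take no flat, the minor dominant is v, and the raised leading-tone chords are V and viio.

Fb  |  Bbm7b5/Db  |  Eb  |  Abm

Fb: root Fb is the submediant; major triad there is VI.
Bbm7b5/Db has root Bb, degree 2 in Ab minor, so iiø65.
Eb: root Eb is the dominant; major triad there is V.
Abm: root Ab is the tonic; minor triad there is i.

VI - iiø65 - V - i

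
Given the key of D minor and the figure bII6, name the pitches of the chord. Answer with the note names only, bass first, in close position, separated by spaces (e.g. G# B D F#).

bII6 is the Neapolitan sixth — a major triad on the lowered second degree, here in its customary first inversion. In D minor that root is Eb.
So the chord is Eb-G-Bb.
With the 6 figure the chord is in first inversion; from the bass G upward in close position it reads G-Bb-Eb.

G Bb Eb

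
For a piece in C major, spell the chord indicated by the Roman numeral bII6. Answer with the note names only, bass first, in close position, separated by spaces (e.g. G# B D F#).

bII6 is the Neapolitan sixth — a major triad on the lowered second degree, here in its customary first inversion. In C major that root is Db.
So the chord is Db-F-Ab, a major triad.
With the 6 figure the chord is in first inversion; from the bass F upward in close position it reads F-Ab-Db.

F Ab Db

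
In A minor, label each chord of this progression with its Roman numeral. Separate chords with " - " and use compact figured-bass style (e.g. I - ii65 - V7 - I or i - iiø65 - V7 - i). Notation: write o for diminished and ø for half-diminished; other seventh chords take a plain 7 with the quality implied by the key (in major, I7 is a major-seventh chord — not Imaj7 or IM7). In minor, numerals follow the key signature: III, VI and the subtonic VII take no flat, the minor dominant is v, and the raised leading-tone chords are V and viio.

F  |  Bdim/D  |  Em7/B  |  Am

F: major triad on F = scale degree 6 → VI.
Bdim/D: diminished triad on B = scale degree 2 → iio6.
Em7/B: root E is the dominant; minor seventh chord there is v43.
Am: root A is the tonic; minor triad there is i.

VI - iio6 - v43 - i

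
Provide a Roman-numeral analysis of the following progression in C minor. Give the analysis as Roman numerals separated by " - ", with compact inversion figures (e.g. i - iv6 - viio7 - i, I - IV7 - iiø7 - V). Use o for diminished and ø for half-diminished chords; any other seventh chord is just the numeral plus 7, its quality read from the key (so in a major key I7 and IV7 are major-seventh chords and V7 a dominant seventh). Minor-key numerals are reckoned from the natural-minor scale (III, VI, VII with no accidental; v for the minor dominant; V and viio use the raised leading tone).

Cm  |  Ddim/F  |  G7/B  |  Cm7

i - iio6 - V65 - i7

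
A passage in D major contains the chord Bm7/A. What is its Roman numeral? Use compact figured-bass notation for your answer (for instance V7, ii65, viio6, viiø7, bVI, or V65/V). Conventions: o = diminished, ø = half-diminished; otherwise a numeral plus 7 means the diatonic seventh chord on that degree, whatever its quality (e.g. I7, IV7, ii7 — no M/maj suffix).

vi42

The pitches B-D-F#-A form a minor seventh chord rooted on B.
B is scale degree 6 in D major, and a minor seventh chord on that degree is written vi7.
With A in the bass the chord is in third inversion, so the figured bass is 42.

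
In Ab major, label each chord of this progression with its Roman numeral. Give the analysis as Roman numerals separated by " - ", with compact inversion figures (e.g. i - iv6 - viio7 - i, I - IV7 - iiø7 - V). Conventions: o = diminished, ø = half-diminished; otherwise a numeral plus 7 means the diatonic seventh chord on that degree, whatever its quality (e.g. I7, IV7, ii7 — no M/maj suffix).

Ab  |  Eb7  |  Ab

I - V7 - I

Ab: major triad on Ab = scale degree 1 → I.
Eb7: root Eb is the dominant; dominant seventh chord there is V7.
Ab: root Ab is the tonic; major triad there is I.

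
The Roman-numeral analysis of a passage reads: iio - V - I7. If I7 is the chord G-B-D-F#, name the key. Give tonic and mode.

I7 is given as G-B-D-F# — a major seventh chord with root G.
If G is scale degree 1 and the mode makes that degree carry a major seventh chord, the tonic is G and the mode is major.

G major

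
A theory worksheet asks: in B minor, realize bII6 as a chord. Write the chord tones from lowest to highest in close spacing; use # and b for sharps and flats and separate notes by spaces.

E G C

Scale degree 2 in B minor is C#; lowering it a half step gives C. bII6 is the Neapolitan sixth — a major triad on the lowered second degree, here in its customary first inversion.
So the chord is C-E-G, a major triad.
The figured bass 6 indicates first inversion, placing the third (E) in the bass: E-G-C.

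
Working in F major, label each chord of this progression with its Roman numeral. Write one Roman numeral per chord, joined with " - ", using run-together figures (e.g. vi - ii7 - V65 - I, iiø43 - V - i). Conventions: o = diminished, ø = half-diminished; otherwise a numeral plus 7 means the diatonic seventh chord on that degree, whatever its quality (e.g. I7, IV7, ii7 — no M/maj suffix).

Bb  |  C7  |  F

Bb: root Bb is the subdominant; major triad there is IV.
C7 has root C, degree 5 in F major, so V7.
F: root F is the tonic; major triad there is I.

IV - V7 - I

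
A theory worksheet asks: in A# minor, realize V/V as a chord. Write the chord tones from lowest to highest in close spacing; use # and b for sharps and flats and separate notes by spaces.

B# D## F##

The slash means an applied dominant: we want the dominant of V. In A# minor, V is E# major, and its dominant is built on B#.
Building a major triad on B# gives B#-D##-F##.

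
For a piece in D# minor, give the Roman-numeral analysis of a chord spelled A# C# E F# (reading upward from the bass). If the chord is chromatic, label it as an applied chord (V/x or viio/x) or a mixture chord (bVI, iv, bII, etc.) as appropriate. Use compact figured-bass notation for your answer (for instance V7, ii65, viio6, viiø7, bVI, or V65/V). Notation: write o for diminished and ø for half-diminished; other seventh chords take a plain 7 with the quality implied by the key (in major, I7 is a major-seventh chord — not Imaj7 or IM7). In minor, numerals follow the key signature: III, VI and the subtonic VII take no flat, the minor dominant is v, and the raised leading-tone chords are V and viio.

V65/VI

The pitches F#-A#-C#-E form a dominant seventh chord rooted on F#.
F# is not a diatonic chord root with this quality in D# minor, but it lies a perfect fifth above B (VI), so the chord functions as an applied dominant of VI.
With A# in the bass the chord is in first inversion, so the figured bass is 65.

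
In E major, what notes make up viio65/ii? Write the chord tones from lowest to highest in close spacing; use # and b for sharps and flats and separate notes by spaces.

G# B D E#

viio65/ii is a secondary leading-tone chord. The target ii is F# in E major; the applied chord is rooted a semitone below, on E#.
Building a fully diminished seventh chord on E# gives E#-G#-B-D.
The figured bass 65 indicates first inversion, placing the third (G#) in the bass: G#-B-D-E#.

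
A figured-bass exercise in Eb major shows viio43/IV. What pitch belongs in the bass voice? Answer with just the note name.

Db

The applied chord viio43/IV is rooted on G: G-Bb-Db-Fb.
The figure 43 means second inversion — the fifth is in the bass.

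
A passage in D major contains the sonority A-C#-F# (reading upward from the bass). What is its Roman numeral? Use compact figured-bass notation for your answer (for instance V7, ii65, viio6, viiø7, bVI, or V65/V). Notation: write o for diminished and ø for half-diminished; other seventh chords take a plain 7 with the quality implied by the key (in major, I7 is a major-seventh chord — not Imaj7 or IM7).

iii6

Stacked in thirds the chord is F#-A-C#: a minor triad on F#.
F# is scale degree 3 in D major, and a minor triad on that degree is written iii.
With A in the bass the chord is in first inversion, so the figured bass is 6.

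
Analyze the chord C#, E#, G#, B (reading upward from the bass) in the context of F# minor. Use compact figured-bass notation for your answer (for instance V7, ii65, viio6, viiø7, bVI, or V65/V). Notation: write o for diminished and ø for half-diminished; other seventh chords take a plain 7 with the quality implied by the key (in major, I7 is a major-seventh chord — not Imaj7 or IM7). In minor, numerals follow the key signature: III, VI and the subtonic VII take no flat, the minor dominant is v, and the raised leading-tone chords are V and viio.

V7

Stacked in thirds the chord is C#-E#-G#-B: a dominant seventh chord on C#.
In F# minor, C# is the dominant; the diatonic dominant seventh chord there is V7.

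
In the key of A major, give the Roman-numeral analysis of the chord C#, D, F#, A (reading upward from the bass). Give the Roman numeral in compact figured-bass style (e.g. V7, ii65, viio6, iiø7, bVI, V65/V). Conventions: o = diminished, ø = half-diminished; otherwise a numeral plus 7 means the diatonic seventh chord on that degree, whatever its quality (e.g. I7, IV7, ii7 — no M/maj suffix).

Stacked in thirds the chord is D-F#-A-C#: a major seventh chord on D.
D is scale degree 4 in A major, and a major seventh chord on that degree is written IV7.
With C# in the bass the chord is in third inversion, so the figured bass is 42.

IV42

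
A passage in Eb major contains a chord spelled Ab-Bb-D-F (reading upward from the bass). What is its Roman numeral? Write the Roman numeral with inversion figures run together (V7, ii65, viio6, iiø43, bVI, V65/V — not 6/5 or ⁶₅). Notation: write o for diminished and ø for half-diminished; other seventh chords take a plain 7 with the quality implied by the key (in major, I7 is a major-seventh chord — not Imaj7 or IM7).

Stacked in thirds the chord is Bb-D-F-Ab: a dominant seventh chord on Bb.
In Eb major, Bb is the dominant; the diatonic dominant seventh chord there is V7.
With Ab in the bass the chord is in third inversion, so the figured bass is 42.

V42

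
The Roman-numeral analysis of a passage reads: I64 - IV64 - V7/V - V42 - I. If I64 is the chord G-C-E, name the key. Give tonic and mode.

C major

The chord C/G is a major triad rooted on C; its label is I64.
If C is scale degree 1 and the mode makes that degree carry a major triad, the tonic is C and the mode is major.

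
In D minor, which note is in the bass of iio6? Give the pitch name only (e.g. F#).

G

iio in D minor has root E; the chord is E-G-Bb.
The figure 6 means first inversion — the third is in the bass.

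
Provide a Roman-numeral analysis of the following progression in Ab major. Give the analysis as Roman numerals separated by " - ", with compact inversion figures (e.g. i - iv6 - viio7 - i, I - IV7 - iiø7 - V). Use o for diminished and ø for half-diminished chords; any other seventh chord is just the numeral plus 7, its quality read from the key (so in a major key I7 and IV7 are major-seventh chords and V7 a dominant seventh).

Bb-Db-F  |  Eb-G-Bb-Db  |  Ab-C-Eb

ii - V7 - I

Bb-Db-F: minor triad on Bb = scale degree 2 → ii.
Eb-G-Bb-Db: root Eb is the dominant; dominant seventh chord there is V7.
Ab-C-Eb has root Ab, degree 1 in Ab major, so I.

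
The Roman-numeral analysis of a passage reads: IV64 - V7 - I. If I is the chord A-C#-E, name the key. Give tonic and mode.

A major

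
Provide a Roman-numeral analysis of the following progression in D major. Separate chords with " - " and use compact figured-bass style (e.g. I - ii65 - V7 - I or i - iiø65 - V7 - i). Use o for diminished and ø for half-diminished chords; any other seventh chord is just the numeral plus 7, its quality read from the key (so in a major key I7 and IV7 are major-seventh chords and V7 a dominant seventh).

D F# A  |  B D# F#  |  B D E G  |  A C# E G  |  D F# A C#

I - V/ii - ii43 - V7 - I7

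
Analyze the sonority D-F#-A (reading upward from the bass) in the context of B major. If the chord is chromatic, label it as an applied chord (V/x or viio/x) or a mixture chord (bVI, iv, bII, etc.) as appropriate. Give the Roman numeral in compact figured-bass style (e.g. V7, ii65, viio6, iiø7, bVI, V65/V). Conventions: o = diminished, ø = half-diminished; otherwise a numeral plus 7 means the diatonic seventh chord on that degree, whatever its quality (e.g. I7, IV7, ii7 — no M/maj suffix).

Stacked in thirds the chord is D-F#-A: a major triad on D.
D is the lowered third degree of B major (diatonic 3 would be D#). This is a major triad on the lowered third degree, borrowed from the parallel minor.

bIII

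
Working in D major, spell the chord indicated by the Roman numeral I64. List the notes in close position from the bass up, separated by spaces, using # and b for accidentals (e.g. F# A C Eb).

A D F#

In D major, the first degree is D, and the diatonic chord built there is a major triad.
That chord is spelled D-F#-A.
With the 64 figure the chord is in second inversion; from the bass A upward in close position it reads A-D-F#.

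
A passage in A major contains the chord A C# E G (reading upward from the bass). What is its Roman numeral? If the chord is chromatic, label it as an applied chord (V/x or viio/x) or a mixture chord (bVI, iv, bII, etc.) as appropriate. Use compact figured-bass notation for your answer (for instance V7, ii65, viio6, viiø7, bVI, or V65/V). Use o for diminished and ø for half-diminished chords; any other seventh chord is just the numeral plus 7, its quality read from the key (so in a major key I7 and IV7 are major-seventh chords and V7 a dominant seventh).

V7/IV

Stacked in thirds the chord is A-C#-E-G: a dominant seventh chord on A.
A is not a diatonic chord root with this quality in A major, but it lies a perfect fifth above D (IV), so the chord functions as an applied dominant of IV.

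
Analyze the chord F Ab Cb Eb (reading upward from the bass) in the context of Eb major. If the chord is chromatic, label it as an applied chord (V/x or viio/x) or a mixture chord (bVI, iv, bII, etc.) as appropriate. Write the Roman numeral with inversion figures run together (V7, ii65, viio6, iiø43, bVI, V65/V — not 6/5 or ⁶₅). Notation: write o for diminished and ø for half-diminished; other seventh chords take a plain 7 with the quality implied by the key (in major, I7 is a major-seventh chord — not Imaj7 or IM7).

Stacked in thirds the chord is F-Ab-Cb-Eb: a half-diminished seventh chord on F.
F is the second degree of Eb major. This is the half-diminished supertonic seventh, borrowed from the parallel minor.

iiø7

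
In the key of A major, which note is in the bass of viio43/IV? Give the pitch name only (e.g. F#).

G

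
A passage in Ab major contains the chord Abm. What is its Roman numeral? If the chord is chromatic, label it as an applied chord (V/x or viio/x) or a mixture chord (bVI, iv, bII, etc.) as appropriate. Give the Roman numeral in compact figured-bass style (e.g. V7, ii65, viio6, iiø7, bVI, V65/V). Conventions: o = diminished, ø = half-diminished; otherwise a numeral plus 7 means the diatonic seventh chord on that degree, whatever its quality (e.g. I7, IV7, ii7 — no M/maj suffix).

i

Stacked in thirds the chord is Ab-Cb-Eb: a minor triad on Ab.
Ab is the first degree of Ab major. This is the minor tonic, borrowed from the parallel minor.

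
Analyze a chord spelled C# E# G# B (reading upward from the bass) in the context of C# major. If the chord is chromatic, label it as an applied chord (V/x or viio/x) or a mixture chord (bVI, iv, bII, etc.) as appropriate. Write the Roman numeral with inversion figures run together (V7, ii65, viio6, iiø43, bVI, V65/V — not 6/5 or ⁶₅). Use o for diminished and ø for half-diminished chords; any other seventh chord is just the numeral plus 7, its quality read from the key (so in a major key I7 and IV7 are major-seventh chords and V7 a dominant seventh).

V7/IV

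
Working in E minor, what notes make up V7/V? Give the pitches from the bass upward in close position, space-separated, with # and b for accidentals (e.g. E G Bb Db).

V7/V is a secondary dominant — the dominant seventh of V. V in E minor is B, so the applied chord's root is F#, a perfect fifth above.
Building a dominant seventh chord on F# gives F#-A#-C#-E.

F# A# C# E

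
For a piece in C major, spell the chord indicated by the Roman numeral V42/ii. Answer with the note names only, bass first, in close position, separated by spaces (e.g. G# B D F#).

V42/ii is a secondary dominant — the dominant seventh of ii. ii in C major is D, so the applied chord's root is A, a perfect fifth above.
Building a dominant seventh chord on A gives A-C#-E-G.
With the 42 figure the chord is in third inversion; from the bass G upward in close position it reads G-A-C#-E.

G A C# E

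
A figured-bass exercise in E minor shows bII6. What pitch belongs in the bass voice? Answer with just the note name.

A

bII in E minor has root F; the chord is F-A-C.
The figure 6 means first inversion — the third is in the bass.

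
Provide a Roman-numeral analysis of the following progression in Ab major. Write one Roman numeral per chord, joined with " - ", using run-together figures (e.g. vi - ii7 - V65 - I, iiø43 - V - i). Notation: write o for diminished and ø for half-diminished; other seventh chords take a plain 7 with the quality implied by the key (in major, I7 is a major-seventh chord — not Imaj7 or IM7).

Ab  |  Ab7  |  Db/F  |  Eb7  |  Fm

I - V7/IV - IV6 - V7 - vi

Ab: root Ab is the tonic; major triad there is I.
Ab7 is the secondary dominant of IV (dominant seventh chord on Ab): V7/IV.
Db/F: root Db is the subdominant; major triad there is IV6.
Eb7 has root Eb, degree 5 in Ab major, so V7.
Fm: root F is the submediant; minor triad there is vi.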